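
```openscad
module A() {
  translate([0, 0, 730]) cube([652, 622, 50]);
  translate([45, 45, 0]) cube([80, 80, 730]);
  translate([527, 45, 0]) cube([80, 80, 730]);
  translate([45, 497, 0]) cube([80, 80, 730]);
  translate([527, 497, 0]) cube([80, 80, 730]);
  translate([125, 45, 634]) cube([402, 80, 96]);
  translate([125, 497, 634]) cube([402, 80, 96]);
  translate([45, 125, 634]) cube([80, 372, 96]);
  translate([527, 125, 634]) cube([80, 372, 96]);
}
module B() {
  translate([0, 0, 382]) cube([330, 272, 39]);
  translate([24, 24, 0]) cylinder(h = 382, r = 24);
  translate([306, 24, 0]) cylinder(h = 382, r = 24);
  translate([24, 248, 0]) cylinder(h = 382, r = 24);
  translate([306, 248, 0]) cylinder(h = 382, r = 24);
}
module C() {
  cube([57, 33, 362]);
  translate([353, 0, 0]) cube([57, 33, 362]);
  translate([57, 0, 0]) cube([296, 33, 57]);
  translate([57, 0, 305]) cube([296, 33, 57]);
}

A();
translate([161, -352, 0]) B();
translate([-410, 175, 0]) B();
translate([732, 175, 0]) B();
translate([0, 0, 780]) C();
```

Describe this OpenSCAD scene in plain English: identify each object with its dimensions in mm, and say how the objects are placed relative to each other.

A is a table: top 652 mm (x) × 622 mm (y), 50 mm thick, upper face at z = 780 mm, on four 80×80 mm square legs, each inset 45 mm from the nearest pair of top edges, running from z = 0 to the bottom of the top. Four apron rails, 80 mm thick and 96 mm tall, run between adjacent legs with their top edges flush with the underside of the top and their outer faces flush with the legs' outer faces.

B is a simple wooden stool: a rectangular seat 330 mm (x) by 272 mm (y), 39 mm thick, top face at z = 421 mm, on four round legs, each 48 mm in diameter. The legs rest on z = 0, each leg's axis is inset half a diameter from the nearest pair of seat edges (so the leg's bounding box is flush with the corner).

C is a rectangular picture frame lying in the x–z plane (depth along y). The opening is 296 mm wide (x) by 248 mm tall (z), surrounded by a border 57 mm wide on all four sides. The frame is 33 mm deep and is made of two full-height vertical stiles with two horizontal rails fitted between them.

Three stools sit around the table at the −y, −x, +x sides. The picture frame is on top of the table.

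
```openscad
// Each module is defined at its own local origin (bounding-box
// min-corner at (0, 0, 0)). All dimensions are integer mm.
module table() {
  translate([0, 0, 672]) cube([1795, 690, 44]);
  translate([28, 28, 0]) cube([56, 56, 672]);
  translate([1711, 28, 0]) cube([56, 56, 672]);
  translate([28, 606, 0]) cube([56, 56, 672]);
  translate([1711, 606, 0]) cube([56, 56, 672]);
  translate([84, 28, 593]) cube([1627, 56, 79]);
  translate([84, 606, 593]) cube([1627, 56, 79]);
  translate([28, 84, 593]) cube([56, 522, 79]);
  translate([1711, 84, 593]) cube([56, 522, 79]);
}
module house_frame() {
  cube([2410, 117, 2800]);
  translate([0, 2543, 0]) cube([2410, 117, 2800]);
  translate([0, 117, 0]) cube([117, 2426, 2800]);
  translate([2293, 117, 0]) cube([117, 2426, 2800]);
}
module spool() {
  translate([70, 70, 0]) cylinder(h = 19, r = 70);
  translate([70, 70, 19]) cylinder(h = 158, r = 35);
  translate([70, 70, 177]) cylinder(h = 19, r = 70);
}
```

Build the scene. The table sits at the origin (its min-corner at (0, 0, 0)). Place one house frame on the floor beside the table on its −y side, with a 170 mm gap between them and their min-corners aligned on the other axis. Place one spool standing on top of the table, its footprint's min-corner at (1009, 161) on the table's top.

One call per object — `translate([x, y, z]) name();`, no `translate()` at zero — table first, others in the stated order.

table();
translate([0, -2830, 0]) house_frame();
translate([1009, 161, 716]) spool();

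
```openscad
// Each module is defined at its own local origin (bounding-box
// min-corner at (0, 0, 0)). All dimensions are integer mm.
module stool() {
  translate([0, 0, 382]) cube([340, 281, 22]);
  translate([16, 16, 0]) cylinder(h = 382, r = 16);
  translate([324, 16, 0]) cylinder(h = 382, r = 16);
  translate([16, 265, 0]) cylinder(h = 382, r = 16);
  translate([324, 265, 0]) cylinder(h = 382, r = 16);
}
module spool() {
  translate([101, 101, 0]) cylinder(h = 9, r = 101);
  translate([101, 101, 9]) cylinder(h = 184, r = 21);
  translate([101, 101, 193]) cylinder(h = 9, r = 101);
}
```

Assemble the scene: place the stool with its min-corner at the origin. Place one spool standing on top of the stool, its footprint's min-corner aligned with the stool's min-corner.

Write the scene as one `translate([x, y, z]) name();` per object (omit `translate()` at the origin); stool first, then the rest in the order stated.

stool();
translate([0, 0, 404]) spool();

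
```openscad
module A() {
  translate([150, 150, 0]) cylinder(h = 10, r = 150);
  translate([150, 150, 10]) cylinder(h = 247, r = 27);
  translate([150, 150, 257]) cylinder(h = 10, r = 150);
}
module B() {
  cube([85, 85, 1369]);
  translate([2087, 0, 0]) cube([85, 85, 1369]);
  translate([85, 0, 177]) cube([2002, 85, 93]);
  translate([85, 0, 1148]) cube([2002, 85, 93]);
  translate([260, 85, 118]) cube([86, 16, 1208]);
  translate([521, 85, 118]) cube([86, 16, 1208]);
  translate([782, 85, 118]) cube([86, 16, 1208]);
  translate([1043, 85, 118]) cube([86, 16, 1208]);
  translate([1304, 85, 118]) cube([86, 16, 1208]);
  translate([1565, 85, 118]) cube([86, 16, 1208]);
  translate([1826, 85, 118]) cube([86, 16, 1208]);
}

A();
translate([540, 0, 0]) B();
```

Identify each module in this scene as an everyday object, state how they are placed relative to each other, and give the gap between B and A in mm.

The fence section's nearest face is 240 mm from the spool's +x face.

A is a spool. B is a fence section. The fence section is on the floor beside the spool on its +x side. The gap between the fence section and the spool is 240 mm.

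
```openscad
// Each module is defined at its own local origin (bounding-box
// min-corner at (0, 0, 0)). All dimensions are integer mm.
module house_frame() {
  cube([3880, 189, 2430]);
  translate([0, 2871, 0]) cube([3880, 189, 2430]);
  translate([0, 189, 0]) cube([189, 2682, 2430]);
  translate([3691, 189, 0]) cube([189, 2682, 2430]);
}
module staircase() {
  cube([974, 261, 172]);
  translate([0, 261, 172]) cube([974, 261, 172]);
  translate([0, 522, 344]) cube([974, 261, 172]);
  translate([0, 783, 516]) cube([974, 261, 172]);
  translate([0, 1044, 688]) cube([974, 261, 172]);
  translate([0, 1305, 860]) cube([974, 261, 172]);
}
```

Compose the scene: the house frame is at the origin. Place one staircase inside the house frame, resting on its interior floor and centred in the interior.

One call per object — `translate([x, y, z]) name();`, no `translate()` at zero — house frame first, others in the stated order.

house_frame();
translate([1453, 747, 0]) staircase();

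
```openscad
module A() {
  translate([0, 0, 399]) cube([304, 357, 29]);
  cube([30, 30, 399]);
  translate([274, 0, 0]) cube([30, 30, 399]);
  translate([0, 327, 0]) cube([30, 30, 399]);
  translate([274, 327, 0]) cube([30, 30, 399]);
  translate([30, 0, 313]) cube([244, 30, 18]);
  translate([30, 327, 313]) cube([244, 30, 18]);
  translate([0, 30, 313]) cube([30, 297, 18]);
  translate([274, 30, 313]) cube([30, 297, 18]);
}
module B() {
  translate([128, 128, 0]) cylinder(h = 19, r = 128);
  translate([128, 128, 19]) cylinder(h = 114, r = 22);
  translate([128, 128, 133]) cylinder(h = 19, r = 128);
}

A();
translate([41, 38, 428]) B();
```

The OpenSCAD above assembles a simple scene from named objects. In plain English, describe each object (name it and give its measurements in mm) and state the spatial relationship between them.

A is a simple wooden stool: a rectangular seat 304 mm (x) by 357 mm (y), 29 mm thick, top face at z = 428 mm, on four square legs, each 30×30 mm in cross-section. The legs rest on z = 0, each flush with a corner of the seat. Four stretchers, 30 mm wide and 18 mm tall, connect adjacent legs with their undersides at z = 313 mm, each running between the inner faces of the legs it joins and aligned with the legs' outer faces on the other axis.

B is a spool: two coaxial disc flanges of radius 128 mm and thickness 19 mm, joined by a core cylinder of radius 22 mm and height 114 mm. The lower flange rests on z = 0 and the three cylinders share a vertical axis.

The spool is on top of the stool.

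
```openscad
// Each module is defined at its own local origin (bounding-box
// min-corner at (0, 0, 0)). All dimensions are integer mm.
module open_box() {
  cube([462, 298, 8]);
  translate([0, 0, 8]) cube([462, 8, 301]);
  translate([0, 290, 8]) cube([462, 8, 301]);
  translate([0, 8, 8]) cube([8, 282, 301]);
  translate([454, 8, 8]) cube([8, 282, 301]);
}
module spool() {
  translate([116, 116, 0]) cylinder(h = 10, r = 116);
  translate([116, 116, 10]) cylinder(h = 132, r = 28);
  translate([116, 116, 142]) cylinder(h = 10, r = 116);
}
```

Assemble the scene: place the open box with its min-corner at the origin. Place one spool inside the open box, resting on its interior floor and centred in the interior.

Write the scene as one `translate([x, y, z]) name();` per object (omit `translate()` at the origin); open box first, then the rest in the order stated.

open_box();
translate([115, 33, 8]) spool();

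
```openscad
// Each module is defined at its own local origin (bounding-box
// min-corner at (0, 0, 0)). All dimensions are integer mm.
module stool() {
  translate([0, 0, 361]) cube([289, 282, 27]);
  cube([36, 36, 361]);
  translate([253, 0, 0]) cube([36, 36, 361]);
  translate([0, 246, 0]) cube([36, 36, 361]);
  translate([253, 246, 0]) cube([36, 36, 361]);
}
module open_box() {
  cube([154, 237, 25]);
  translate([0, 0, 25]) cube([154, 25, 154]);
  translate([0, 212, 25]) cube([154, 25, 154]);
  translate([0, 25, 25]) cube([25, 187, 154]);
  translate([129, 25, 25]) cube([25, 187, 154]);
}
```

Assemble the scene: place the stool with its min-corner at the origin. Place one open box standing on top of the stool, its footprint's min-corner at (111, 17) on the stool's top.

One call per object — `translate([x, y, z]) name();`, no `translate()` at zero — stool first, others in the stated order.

stool();
translate([111, 17, 388]) open_box();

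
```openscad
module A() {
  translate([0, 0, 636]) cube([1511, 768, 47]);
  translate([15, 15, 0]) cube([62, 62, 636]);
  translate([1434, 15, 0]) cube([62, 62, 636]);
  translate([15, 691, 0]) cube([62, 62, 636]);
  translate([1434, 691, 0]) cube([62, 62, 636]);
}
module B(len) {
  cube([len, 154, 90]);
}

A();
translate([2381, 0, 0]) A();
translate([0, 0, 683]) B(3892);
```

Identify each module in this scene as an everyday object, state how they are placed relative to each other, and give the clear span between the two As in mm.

Second table starts at x = 2381; first ends at x = 1511; clear span = 2381 − 1511 = 870 mm.

A is a table. B is a beam. A beam spans the tops of two tables. The clear span between the two tables is 870 mm.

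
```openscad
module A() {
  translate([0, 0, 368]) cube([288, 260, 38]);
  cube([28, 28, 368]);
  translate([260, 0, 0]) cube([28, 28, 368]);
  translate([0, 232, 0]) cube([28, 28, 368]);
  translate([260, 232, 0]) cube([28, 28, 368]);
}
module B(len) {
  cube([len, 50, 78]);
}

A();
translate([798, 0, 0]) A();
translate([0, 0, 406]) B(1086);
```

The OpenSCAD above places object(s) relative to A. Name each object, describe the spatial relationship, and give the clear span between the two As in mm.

A is a stool. B is a beam. A beam spans the tops of two stools. The clear span between the two stools is 510 mm.

Second stool starts at x = 798; first ends at x = 288; clear span = 798 − 288 = 510 mm.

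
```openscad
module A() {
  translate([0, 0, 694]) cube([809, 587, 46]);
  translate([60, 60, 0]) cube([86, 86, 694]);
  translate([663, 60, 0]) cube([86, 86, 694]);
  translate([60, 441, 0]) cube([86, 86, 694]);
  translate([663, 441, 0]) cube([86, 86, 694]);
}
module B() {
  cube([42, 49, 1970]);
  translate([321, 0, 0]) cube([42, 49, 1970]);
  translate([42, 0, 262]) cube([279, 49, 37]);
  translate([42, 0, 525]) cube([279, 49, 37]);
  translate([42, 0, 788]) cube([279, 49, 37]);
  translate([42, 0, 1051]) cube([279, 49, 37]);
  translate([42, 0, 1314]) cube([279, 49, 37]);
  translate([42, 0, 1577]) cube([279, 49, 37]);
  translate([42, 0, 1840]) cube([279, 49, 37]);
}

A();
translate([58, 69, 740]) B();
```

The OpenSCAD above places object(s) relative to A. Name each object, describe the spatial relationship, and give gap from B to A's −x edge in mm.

The ladder's min-x is at 58; the table's min-x is 0; gap = 58 mm.

A is a table. B is a ladder. The ladder is on top of the table. The gap from the ladder to the table's −x edge is 58 mm.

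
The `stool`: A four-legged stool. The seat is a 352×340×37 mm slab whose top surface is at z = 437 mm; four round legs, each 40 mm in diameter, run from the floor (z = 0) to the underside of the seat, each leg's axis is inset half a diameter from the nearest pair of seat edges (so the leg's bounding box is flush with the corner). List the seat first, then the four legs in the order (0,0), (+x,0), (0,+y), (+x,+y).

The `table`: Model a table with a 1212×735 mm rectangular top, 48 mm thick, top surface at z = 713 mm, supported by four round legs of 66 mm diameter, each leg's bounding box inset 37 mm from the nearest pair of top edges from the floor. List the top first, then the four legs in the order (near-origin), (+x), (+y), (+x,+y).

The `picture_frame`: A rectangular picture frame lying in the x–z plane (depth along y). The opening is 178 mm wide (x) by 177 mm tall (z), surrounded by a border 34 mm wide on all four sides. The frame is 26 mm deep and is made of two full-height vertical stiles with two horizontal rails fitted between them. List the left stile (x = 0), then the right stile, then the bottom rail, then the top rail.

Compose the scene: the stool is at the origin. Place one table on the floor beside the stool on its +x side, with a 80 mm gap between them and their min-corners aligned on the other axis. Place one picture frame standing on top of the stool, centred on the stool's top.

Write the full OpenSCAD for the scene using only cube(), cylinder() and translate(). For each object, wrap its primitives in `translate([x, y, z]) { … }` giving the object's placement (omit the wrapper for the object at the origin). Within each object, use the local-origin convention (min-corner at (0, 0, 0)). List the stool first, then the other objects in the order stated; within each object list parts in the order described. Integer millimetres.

translate([0, 0, 400]) cube([352, 340, 37]);
translate([20, 20, 0]) cylinder(h = 400, r = 20);
translate([332, 20, 0]) cylinder(h = 400, r = 20);
translate([20, 320, 0]) cylinder(h = 400, r = 20);
translate([332, 320, 0]) cylinder(h = 400, r = 20);
translate([432, 0, 0]) {
  translate([0, 0, 665]) cube([1212, 735, 48]);
  translate([70, 70, 0]) cylinder(h = 665, r = 33);
  translate([1142, 70, 0]) cylinder(h = 665, r = 33);
  translate([70, 665, 0]) cylinder(h = 665, r = 33);
  translate([1142, 665, 0]) cylinder(h = 665, r = 33);
}
translate([53, 157, 437]) {
  cube([34, 26, 245]);
  translate([212, 0, 0]) cube([34, 26, 245]);
  translate([34, 0, 0]) cube([178, 26, 34]);
  translate([34, 0, 211]) cube([178, 26, 34]);
}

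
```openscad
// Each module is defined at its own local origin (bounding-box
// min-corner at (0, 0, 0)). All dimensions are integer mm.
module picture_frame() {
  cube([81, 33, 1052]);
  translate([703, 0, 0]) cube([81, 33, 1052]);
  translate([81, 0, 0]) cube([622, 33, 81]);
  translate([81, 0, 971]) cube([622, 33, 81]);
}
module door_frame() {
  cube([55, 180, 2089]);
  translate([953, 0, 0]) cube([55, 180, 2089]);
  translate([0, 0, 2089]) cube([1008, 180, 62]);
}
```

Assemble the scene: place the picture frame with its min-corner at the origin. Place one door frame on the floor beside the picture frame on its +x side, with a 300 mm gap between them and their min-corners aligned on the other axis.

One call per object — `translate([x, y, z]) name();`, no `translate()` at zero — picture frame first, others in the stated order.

picture_frame();
translate([1084, 0, 0]) door_frame();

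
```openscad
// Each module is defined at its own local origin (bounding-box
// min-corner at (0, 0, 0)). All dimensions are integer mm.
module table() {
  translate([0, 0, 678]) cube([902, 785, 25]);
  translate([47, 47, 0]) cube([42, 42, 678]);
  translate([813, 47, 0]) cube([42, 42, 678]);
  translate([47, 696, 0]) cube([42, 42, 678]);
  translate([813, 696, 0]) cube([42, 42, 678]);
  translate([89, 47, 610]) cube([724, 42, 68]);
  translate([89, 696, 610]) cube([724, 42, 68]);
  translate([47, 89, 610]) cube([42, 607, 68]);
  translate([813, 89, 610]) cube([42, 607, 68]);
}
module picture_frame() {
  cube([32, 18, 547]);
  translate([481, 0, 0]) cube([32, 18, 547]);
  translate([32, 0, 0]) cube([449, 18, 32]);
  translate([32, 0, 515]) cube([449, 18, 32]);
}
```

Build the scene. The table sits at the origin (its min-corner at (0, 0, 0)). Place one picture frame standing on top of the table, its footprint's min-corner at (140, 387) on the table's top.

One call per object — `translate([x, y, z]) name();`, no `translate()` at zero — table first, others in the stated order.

table();
translate([140, 387, 703]) picture_frame();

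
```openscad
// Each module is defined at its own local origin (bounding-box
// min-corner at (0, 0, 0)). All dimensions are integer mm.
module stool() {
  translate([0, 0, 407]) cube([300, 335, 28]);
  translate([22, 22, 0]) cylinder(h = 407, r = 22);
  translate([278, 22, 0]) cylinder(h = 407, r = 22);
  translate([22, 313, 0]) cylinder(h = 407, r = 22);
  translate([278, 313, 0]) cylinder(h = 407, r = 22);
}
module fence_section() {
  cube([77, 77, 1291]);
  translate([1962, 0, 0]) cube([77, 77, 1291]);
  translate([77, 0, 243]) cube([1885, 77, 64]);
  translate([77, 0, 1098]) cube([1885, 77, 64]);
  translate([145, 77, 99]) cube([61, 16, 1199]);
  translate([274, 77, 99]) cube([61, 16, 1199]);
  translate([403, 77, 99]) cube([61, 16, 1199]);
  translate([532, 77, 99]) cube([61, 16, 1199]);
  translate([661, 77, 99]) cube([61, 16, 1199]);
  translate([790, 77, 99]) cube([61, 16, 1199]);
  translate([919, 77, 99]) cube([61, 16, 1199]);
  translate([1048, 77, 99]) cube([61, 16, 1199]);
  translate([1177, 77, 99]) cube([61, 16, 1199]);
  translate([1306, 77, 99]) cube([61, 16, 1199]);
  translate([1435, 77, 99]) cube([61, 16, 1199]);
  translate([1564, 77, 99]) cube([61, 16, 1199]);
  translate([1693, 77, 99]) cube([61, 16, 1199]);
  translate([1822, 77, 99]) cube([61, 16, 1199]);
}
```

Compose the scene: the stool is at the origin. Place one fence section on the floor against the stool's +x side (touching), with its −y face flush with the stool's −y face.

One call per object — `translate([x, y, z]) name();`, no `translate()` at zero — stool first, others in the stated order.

stool();
translate([300, 0, 0]) fence_section();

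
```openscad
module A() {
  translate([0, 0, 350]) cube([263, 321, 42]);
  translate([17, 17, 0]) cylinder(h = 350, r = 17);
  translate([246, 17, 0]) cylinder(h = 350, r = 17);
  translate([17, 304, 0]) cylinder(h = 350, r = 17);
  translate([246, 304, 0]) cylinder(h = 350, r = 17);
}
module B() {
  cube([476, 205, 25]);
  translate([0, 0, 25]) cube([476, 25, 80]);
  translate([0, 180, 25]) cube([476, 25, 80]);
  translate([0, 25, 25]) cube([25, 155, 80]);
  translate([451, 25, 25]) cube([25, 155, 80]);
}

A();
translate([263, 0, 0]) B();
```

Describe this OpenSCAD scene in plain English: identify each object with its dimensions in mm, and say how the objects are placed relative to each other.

A is a simple wooden stool: a rectangular seat 263 mm (x) by 321 mm (y), 42 mm thick, top face at z = 392 mm, on four round legs, each 34 mm in diameter. The legs rest on z = 0, each leg's axis is inset half a diameter from the nearest pair of seat edges (so the leg's bounding box is flush with the corner).

B is an open storage box with external size 476×205×105 mm and wall thickness 25 mm (the base is also 25 mm thick). The base covers the whole footprint; the four walls stand on the base, with the y-facing walls full-width and the x-facing walls fitting between their inner faces.

The open box is against the stool's +x side, with their −y faces flush.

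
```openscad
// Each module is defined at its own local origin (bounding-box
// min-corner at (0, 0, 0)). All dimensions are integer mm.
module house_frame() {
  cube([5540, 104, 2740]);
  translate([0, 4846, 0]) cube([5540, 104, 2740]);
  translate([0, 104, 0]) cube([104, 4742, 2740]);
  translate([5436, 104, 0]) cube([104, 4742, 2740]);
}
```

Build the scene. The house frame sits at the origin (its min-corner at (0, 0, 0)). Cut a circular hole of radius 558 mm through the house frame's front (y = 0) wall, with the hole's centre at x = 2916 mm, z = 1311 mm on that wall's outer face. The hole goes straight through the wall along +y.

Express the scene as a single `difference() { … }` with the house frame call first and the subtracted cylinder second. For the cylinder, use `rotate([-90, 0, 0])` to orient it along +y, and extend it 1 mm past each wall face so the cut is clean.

difference() {
  house_frame();
  translate([2916, -1, 1311]) rotate([-90, 0, 0]) cylinder(h = 106, r = 558);
}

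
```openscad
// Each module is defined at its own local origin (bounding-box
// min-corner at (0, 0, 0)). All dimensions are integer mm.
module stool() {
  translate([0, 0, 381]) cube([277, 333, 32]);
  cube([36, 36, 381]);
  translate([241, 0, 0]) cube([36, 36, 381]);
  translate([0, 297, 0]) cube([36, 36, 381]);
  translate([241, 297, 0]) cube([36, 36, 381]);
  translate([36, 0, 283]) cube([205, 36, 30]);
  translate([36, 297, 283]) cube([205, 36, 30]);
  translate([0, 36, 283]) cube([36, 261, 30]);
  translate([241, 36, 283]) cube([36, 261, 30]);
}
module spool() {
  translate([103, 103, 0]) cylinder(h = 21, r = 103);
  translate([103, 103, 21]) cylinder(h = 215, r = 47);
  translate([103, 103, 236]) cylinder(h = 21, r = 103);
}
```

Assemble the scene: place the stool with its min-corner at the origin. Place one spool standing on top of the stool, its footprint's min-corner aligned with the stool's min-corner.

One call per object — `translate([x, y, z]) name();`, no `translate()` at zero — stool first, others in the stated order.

stool();
translate([0, 0, 413]) spool();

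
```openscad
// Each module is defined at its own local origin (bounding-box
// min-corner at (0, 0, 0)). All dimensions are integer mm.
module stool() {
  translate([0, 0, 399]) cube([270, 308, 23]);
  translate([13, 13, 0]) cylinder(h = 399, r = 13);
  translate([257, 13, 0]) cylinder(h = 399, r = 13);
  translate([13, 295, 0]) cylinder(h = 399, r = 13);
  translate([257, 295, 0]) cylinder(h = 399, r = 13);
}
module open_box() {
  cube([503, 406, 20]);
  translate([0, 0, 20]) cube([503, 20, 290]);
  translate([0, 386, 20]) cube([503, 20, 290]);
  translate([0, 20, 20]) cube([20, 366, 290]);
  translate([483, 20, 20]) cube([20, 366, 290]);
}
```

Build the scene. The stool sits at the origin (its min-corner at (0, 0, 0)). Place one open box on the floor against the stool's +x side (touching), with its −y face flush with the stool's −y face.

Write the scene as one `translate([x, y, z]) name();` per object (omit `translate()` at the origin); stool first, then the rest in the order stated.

stool();
translate([270, 0, 0]) open_box();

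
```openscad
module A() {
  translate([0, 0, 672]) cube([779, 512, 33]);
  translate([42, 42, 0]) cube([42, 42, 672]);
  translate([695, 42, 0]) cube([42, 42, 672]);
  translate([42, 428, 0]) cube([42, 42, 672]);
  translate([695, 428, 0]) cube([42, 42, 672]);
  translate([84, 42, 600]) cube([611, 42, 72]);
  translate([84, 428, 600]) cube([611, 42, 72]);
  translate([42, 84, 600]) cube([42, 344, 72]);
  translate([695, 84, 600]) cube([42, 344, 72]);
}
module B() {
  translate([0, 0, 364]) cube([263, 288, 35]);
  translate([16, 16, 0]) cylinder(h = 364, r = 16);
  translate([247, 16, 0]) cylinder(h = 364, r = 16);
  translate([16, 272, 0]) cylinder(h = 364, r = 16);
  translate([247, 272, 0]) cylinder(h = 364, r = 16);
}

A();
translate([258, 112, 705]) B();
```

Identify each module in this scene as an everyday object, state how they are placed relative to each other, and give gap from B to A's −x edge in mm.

A is a table. B is a stool. The stool is on top of the table, centred. The gap from the stool to the table's −x edge is 258 mm.

The stool's min-x is at 258; the table's min-x is 0; gap = 258 mm.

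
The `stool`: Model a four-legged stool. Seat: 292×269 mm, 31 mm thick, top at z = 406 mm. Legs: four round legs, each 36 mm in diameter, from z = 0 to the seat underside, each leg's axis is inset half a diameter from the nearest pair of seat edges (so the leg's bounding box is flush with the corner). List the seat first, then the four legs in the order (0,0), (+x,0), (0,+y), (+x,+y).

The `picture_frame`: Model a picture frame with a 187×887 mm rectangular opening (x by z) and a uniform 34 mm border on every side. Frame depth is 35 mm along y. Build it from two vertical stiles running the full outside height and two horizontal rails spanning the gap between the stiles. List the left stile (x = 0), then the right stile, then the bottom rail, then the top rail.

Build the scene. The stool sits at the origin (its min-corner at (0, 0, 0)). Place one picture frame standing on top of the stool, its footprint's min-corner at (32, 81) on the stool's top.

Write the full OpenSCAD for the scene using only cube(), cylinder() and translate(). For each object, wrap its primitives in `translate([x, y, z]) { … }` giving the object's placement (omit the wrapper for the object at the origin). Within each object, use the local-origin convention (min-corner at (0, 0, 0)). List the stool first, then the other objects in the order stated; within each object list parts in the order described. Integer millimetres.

translate([0, 0, 375]) cube([292, 269, 31]);
translate([18, 18, 0]) cylinder(h = 375, r = 18);
translate([274, 18, 0]) cylinder(h = 375, r = 18);
translate([18, 251, 0]) cylinder(h = 375, r = 18);
translate([274, 251, 0]) cylinder(h = 375, r = 18);
translate([32, 81, 406]) {
  cube([34, 35, 955]);
  translate([221, 0, 0]) cube([34, 35, 955]);
  translate([34, 0, 0]) cube([187, 35, 34]);
  translate([34, 0, 921]) cube([187, 35, 34]);
}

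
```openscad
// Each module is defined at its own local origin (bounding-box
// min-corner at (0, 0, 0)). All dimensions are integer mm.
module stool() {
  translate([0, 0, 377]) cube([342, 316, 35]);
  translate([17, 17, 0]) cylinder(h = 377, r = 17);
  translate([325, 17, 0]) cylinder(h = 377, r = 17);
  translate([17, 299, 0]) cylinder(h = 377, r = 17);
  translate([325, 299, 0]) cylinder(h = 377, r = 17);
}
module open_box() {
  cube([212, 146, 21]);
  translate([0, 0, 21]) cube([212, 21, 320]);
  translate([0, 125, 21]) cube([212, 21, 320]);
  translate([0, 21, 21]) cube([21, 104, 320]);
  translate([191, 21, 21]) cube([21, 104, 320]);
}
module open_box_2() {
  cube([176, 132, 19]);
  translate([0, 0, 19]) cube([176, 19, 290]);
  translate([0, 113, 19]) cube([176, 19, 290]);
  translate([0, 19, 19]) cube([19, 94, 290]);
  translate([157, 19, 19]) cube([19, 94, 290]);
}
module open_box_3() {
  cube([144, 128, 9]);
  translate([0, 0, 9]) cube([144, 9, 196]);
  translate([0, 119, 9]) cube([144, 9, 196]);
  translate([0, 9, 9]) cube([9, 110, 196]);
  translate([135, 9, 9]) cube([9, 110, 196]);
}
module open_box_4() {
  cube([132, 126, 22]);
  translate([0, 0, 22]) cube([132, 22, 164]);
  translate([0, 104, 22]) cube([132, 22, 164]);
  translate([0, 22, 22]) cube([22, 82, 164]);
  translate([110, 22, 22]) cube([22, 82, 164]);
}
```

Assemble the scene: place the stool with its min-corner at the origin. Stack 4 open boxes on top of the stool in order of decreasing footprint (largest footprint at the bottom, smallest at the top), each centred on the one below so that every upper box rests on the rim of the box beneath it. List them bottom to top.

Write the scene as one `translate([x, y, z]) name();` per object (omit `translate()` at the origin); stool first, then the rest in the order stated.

stool();
translate([65, 85, 412]) open_box();
translate([83, 92, 753]) open_box_2();
translate([99, 94, 1062]) open_box_3();
translate([105, 95, 1267]) open_box_4();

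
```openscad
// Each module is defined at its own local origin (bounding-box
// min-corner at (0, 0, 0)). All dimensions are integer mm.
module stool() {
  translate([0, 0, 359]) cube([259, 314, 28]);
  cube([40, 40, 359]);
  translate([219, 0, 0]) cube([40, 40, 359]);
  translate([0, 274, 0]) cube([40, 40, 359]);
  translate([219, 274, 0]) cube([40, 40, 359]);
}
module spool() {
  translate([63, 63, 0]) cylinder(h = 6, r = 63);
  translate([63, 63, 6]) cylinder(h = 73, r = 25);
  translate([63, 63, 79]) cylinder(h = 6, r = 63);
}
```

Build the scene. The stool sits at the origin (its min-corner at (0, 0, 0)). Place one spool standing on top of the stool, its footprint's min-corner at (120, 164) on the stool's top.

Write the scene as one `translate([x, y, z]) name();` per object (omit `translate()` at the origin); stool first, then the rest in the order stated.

stool();
translate([120, 164, 387]) spool();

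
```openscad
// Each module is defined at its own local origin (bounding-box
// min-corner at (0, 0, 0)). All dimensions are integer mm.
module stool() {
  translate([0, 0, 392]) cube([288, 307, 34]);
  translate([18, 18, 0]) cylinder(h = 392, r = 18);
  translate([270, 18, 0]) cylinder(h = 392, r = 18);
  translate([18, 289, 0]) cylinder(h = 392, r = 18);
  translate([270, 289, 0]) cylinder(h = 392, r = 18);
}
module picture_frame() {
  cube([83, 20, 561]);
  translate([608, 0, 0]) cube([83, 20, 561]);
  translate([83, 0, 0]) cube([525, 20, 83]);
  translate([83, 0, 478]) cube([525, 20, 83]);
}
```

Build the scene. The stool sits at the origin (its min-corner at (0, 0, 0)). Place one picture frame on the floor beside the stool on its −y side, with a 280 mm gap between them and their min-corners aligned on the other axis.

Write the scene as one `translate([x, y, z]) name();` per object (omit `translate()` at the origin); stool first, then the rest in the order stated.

stool();
translate([0, -300, 0]) picture_frame();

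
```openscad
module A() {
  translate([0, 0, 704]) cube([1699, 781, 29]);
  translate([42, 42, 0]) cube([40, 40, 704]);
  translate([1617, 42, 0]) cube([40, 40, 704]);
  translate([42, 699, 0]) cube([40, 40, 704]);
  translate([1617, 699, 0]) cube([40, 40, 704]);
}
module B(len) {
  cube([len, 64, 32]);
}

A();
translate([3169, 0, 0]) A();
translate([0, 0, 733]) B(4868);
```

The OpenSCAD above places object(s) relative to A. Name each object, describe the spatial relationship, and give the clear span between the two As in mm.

Second table starts at x = 3169; first ends at x = 1699; clear span = 3169 − 1699 = 1470 mm.

A is a table. B is a beam. A beam spans the tops of two tables. The clear span between the two tables is 1470 mm.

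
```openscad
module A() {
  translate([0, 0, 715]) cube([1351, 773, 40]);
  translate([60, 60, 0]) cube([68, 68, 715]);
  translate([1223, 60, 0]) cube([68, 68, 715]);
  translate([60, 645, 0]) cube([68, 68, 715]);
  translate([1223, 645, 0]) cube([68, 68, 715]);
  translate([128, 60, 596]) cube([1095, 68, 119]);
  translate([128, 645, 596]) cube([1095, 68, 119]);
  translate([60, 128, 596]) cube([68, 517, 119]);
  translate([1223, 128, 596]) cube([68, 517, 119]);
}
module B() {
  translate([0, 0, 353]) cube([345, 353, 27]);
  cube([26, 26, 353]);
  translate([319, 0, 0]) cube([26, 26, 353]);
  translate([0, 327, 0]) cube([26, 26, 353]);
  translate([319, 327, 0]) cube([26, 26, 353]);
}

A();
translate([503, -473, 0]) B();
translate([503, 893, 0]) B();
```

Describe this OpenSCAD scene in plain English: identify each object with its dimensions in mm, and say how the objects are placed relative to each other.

A is a table: top 1351 mm (x) × 773 mm (y), 40 mm thick, upper face at z = 755 mm, on four 68×68 mm square legs, each inset 60 mm from the nearest pair of top edges, running from z = 0 to the bottom of the top. Four apron rails, 68 mm thick and 119 mm tall, run between adjacent legs with their top edges flush with the underside of the top and their outer faces flush with the legs' outer faces.

B is a four-legged stool. The seat is a 345×353×27 mm slab whose top surface is at z = 380 mm; four square legs, each 26×26 mm in cross-section, run from the floor (z = 0) to the underside of the seat, each flush with a corner of the seat.

Two stools sit around the table at the −y, +y sides.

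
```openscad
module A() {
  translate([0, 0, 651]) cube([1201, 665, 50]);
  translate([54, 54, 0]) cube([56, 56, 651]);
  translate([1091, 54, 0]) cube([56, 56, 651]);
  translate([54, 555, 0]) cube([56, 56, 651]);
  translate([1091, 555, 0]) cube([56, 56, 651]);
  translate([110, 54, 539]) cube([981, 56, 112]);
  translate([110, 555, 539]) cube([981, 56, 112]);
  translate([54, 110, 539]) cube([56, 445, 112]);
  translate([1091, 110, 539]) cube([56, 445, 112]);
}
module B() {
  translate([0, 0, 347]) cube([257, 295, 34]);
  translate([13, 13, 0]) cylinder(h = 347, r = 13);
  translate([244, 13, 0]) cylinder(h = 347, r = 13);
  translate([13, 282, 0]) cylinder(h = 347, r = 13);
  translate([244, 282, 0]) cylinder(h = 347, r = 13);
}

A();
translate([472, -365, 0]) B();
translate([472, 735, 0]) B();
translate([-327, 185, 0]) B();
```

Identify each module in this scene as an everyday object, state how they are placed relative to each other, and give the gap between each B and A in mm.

A is a table. B is a stool. Three stools sit around the table at the −y, +y, −x sides. The gap between each stool and the table is 70 mm.

Each stool's nearest face is 70 mm from the table's bounding box.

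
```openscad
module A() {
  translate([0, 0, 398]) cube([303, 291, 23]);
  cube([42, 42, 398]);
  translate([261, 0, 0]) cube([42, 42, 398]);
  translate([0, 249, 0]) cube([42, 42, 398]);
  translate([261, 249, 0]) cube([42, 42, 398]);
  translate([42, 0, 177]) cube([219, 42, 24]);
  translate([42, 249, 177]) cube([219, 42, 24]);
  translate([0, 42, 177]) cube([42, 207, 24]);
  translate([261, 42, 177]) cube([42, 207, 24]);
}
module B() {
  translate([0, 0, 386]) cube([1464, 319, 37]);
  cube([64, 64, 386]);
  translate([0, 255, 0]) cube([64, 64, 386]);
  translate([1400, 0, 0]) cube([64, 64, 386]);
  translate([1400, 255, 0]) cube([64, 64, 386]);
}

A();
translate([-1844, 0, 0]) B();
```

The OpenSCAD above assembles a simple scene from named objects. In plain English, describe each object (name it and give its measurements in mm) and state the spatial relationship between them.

A is a four-legged stool. The seat is a 303×291×23 mm slab whose top surface is at z = 421 mm; four square legs, each 42×42 mm in cross-section, run from the floor (z = 0) to the underside of the seat, each flush with a corner of the seat. Four stretchers, 42 mm wide and 24 mm tall, connect adjacent legs with their undersides at z = 177 mm, each running between the inner faces of the legs it joins and aligned with the legs' outer faces on the other axis.

B is a long wooden bench with a 1464 mm (x) × 319 mm (y) seat, 37 mm thick, its top surface 423 mm above the floor. Four 64 mm square legs at the seat corners, flush with the edges, run from z = 0 to the seat underside.

The bench is on the floor beside the stool on its −x side.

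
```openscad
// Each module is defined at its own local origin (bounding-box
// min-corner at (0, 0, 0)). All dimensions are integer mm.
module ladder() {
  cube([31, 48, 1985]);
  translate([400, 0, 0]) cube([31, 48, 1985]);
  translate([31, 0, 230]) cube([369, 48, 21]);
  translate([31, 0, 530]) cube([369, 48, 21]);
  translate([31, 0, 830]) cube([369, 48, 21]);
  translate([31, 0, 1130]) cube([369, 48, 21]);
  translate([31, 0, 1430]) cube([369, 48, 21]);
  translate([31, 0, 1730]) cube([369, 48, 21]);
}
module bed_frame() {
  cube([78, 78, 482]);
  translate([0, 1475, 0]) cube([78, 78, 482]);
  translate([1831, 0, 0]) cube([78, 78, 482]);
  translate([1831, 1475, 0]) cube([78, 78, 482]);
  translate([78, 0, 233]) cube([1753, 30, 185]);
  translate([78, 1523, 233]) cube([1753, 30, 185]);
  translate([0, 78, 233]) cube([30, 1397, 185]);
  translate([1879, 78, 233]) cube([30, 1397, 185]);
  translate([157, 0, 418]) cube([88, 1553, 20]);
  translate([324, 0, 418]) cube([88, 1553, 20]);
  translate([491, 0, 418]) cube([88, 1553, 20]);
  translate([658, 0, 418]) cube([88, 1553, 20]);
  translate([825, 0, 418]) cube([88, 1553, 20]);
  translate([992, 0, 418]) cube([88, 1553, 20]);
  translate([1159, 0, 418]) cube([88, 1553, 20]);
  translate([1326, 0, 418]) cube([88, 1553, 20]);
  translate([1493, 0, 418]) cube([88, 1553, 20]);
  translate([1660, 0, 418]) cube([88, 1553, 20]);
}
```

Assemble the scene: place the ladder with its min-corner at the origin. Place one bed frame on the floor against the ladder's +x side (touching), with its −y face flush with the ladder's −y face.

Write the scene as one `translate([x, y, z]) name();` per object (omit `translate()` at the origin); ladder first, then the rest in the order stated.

ladder();
translate([431, 0, 0]) bed_frame();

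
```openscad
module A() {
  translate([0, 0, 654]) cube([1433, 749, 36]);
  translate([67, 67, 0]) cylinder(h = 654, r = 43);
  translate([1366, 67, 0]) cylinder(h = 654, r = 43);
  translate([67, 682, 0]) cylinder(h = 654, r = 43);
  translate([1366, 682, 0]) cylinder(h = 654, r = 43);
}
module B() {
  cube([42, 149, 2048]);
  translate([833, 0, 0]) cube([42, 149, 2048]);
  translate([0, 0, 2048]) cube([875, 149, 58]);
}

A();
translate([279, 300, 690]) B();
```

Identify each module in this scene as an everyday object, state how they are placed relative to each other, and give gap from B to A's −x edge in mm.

The door frame's min-x is at 279; the table's min-x is 0; gap = 279 mm.

A is a table. B is a door frame. The door frame is on top of the table, centred. The gap from the door frame to the table's −x edge is 279 mm.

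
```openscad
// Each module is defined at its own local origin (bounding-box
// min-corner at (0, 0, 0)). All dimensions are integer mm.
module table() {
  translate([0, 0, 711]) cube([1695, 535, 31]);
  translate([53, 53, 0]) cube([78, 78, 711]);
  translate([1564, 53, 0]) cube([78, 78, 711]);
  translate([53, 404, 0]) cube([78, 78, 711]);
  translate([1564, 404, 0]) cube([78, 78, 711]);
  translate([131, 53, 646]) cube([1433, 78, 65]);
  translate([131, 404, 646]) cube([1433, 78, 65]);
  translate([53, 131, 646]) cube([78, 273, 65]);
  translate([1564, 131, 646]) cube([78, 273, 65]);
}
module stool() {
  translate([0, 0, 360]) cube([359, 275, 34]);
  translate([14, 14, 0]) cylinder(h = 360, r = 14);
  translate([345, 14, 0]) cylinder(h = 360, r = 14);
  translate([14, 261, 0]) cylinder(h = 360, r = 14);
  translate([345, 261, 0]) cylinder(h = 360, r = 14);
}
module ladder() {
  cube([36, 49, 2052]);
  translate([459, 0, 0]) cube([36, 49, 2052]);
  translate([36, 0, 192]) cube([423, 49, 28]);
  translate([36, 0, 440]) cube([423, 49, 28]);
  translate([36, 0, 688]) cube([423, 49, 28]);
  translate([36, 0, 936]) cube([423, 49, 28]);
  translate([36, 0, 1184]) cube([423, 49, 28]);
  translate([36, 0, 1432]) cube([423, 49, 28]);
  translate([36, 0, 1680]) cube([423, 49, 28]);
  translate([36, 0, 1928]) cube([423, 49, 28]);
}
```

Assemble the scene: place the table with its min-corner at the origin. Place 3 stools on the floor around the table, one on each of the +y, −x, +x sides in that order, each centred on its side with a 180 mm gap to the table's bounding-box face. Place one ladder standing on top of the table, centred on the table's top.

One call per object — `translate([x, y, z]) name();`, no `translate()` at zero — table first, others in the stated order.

table();
translate([668, 715, 0]) stool();
translate([-539, 130, 0]) stool();
translate([1875, 130, 0]) stool();
translate([600, 243, 742]) ladder();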